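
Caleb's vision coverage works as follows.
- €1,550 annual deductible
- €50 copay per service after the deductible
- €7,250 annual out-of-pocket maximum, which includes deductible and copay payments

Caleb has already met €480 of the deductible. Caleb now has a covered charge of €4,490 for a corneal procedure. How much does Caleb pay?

Deductible still to meet: €1,550 − €480 = €1,070.
After the €1,070 deductible portion, €4,490 − €1,070 = €3,420 is subject to the copay.
Copay on this service: €50.
So the member owes €1,070 + €50 = €1,120 before any cap.
Cumulative spending €480 + €1,120 = €1,600 stays under the €7,250 maximum.

€1,120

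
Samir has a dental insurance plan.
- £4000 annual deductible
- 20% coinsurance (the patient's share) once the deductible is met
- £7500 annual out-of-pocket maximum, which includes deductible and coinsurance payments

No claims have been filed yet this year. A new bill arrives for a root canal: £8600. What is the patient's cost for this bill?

Nothing has been paid toward the £4000 deductible, so the first £4000 of this charge is applied there.
After the £4000 deductible portion, £8600 − £4000 = £4600 is subject to coinsurance.
Patient's 20% share of £4600 is £920.
Patient responsibility before any cap: £4000 + £920 = £4920.
Cumulative spending £0 + £4920 = £4920 stays under the £7500 maximum.

£4920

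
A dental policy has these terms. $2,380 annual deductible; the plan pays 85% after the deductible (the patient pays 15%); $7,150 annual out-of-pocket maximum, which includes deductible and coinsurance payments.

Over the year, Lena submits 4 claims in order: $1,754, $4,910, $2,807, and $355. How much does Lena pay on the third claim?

$421.05

Bill 1, $1,754: entire amount goes to the deductible. Cost to patient: $1,754. OOP to date $1,754.
Bill 2, $4,910: deductible takes $626, $4,284 remains; coinsurance $4,284 × 15% = $642.60. Patient owes $1,268.60 (running OOP $3,022.60).
Bill 3, $2,807: deductible already satisfied, so patient's share is 15% × $2,807 = $421.05. Patient owes $421.05 (running OOP $3,443.65).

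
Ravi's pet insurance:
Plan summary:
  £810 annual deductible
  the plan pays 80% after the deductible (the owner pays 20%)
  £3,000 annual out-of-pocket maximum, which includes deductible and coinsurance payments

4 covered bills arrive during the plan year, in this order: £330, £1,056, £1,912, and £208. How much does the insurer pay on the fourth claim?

Bill 1, £330: fully absorbed by the deductible. Owner owes £330 (running OOP £330). Plan pays £330 − £330 = £0.
Bill 2, £1,056: £480 to deductible, leaving £576; owner's 20% is £115.20. Owner pays £595.20; OOP now £925.20. Insurer: £1,056 − £595.20 = £460.80.
Bill 3, £1,912: deductible already satisfied, so owner's share is 20% × £1,912 = £382.40. Owner owes £382.40 (running OOP £1,307.60). Plan pays £1,912 − £382.40 = £1,529.60.
Bill 4, £208: deductible already satisfied, so owner's share is 20% × £208 = £41.60. Owner owes £41.60 (running OOP £1,349.20). Plan pays £208 − £41.60 = £166.40.

£166.40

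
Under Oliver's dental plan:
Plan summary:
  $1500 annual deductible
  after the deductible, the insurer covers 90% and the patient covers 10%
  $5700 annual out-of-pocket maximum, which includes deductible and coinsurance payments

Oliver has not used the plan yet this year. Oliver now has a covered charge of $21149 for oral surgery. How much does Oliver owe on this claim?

$3464.90

Nothing has been paid toward the $1500 deductible, so the first $1500 of this charge is applied there.
The remaining $19649 (= $21149 − $1500) moves to coinsurance.
Coinsurance: $19649 × 10% = $1964.90.
Patient responsibility before any cap: $1500 + $1964.90 = $3464.90.
Total out-of-pocket so far would be $0 + $3464.90 = $3464.90, below the $5700 cap — no reduction.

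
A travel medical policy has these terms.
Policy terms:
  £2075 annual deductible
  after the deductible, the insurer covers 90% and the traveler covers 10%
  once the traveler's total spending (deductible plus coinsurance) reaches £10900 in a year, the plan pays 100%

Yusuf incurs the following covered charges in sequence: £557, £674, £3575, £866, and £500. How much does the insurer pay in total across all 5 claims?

#1 (£557): fully absorbed by the deductible. Cost to traveler: £557. OOP to date £557. Plan pays £557 − £557 = £0.
#2 (£674): entire amount goes to the deductible. Traveler pays £674; OOP now £1231. Plan pays £674 − £674 = £0.
#3 (£3575): deductible takes £844, £2731 remains; traveler's 10% is £273.10. Cost to traveler: £1117.10. OOP to date £2348.10. Insurer: £3575 − £1117.10 = £2457.90.
#4 (£866): 10% coinsurance on £866 = £86.60. Traveler owes £86.60 (running OOP £2434.70). Plan pays £866 − £86.60 = £779.40.
#5 (£500): 10% coinsurance on £500 = £50. Traveler pays £50; OOP now £2484.70. Plan pays £500 − £50 = £450.
Insurer total: £0 + £0 + £2457.90 + £779.40 + £450 = £3687.30.

£3687.30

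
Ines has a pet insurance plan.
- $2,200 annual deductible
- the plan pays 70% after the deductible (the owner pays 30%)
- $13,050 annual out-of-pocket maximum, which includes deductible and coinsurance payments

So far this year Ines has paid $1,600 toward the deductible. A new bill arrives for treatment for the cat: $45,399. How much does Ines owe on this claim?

$11,450

Deductible still to meet: $2,200 − $1,600 = $600.
The remaining $44,799 (= $45,399 − $600) moves to coinsurance.
Coinsurance: $44,799 × 30% = $13,439.70.
So the owner owes $600 + $13,439.70 = $14,039.70 before any cap.
Adding $14,039.70 to the $1,600 already spent would give $15,639.70, which exceeds the $13,050 cap; the owner pays just $13,050 − $1,600 = $11,450.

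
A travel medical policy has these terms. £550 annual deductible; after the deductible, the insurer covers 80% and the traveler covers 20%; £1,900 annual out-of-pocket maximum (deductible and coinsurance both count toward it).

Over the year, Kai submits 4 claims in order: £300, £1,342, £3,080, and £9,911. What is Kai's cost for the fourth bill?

Claim 1 — £300: all of it applies to the deductible. Traveler pays £300; OOP now £300.
Claim 2 — £1,342: £250 finishes the deductible; £1,092 goes to coinsurance; coinsurance £1,092 × 20% = £218.40. Traveler pays £468.40; OOP now £768.40.
Claim 3 — £3,080: deductible met; 20% of £3,080 = £616. Cost to traveler: £616. OOP to date £1,384.40.
Claim 4 — £9,911: deductible met; 20% of £9,911 = £1,982.20. That would push OOP to £3,366.60, over the £1,900 cap, so traveler pays £1,900 − £1,384.40 = £515.60.

£515.60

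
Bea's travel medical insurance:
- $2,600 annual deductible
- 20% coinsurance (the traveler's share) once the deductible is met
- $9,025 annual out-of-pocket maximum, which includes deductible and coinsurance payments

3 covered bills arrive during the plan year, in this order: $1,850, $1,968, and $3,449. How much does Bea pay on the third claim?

Bill 1, $1,850: entire amount goes to the deductible. Cost to traveler: $1,850. OOP to date $1,850.
Bill 2, $1,968: deductible takes $750, $1,218 remains; 20% of $1,218 = $243.60. Cost to traveler: $993.60. OOP to date $2,843.60.
Bill 3, $3,449: deductible met; 20% of $3,449 = $689.80. Traveler owes $689.80 (running OOP $3,533.40).

$689.80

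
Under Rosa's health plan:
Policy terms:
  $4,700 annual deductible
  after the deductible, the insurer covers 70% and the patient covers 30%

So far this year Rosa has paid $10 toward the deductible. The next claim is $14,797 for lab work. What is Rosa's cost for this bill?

Remaining deductible: $4,700 − $10 = $4,690.
The remaining $10,107 (= $14,797 − $4,690) moves to coinsurance.
Patient's 30% share of $10,107 is $3,032.10.
Patient responsibility: $4,690 + $3,032.10 = $7,722.10.

$7,722.10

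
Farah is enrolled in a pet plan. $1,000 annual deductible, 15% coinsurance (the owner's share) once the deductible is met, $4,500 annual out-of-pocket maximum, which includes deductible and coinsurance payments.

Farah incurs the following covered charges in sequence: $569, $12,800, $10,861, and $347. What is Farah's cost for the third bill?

Bill 1, $569: entire amount goes to the deductible. Owner pays $569; OOP now $569.
Bill 2, $12,800: deductible takes $431, $12,369 remains; owner's 15% is $1,855.35. Owner owes $2,286.35 (running OOP $2,855.35).
Bill 3, $10,861: deductible met; 15% of $10,861 = $1,629.15. Owner owes $1,629.15 (running OOP $4,484.50).

$1,629.15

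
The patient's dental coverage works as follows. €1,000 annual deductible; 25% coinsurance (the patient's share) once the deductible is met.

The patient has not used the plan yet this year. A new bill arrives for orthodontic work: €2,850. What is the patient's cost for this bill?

Nothing has been paid toward the €1,000 deductible, so the first €1,000 of this charge is applied there.
The remaining €1,850 (= €2,850 − €1,000) moves to coinsurance.
Patient's 25% share of €1,850 is €462.50.
So the patient owes €1,000 + €462.50 = €1,462.50.

€1,462.50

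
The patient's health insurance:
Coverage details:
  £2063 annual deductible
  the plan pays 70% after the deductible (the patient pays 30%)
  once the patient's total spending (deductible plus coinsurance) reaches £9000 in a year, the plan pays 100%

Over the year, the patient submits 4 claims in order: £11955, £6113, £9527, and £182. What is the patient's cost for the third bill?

£2135.50

Claim 1 (£11955): deductible takes £2063, £9892 remains; patient's 30% is £2967.60. Cost to patient: £5030.60. OOP to date £5030.60.
Claim 2 (£6113): 30% coinsurance on £6113 = £1833.90. Patient owes £1833.90 (running OOP £6864.50).
Claim 3 (£9527): deductible already satisfied, so patient's share is 30% × £9527 = £2858.10. That would push OOP to £9722.60, over the £9000 cap, so patient pays £9000 − £6864.50 = £2135.50.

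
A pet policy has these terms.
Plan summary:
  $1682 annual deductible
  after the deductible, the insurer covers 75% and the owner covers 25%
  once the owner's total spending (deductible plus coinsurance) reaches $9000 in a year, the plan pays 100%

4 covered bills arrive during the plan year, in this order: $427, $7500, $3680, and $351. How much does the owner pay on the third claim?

$920

#1 ($427): fully absorbed by the deductible. Owner pays $427; OOP now $427.
#2 ($7500): $1255 finishes the deductible; $6245 goes to coinsurance; 25% of $6245 = $1561.25. Cost to owner: $2816.25. OOP to date $3243.25.
#3 ($3680): deductible met; 25% of $3680 = $920. Cost to owner: $920. OOP to date $4163.25.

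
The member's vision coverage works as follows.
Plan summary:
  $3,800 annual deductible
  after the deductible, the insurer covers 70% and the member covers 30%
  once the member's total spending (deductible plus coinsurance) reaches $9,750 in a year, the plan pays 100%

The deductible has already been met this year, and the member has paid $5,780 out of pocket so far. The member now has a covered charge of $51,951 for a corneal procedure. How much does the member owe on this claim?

With the deductible met, the entire $51,951 is subject to coinsurance.
30% of $51,951 = $15,585.30 falls to the member.
Adding $15,585.30 to the $5,780 already spent would give $21,365.30, which exceeds the $9,750 cap; the member pays just $9,750 − $5,780 = $3,970.

$3,970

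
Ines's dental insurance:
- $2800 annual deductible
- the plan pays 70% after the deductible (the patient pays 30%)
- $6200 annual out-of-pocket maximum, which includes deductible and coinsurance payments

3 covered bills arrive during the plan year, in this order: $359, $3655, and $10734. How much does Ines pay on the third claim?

Claim 1 ($359): fully absorbed by the deductible. Cost to patient: $359. OOP to date $359.
Claim 2 ($3655): deductible takes $2441, $1214 remains; 30% of $1214 = $364.20. Patient pays $2805.20; OOP now $3164.20.
Claim 3 ($10734): 30% coinsurance on $10734 = $3220.20. OOP would hit $6384.40 > $6200, so the cap limits the patient to $6200 − $3164.20 = $3035.80.

$3035.80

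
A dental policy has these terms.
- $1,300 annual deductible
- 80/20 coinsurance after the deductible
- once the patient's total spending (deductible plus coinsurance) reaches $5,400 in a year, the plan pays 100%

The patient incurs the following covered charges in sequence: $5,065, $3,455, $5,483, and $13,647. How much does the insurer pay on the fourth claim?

$12,087.60

#1 ($5,065): deductible takes $1,300, $3,765 remains; coinsurance $3,765 × 20% = $753. Patient pays $2,053; OOP now $2,053. Plan pays $5,065 − $2,053 = $3,012.
#2 ($3,455): deductible already satisfied, so patient's share is 20% × $3,455 = $691. Patient owes $691 (running OOP $2,744). Plan pays $3,455 − $691 = $2,764.
#3 ($5,483): deductible already satisfied, so patient's share is 20% × $5,483 = $1,096.60. Patient pays $1,096.60; OOP now $3,840.60. Insurer: $5,483 − $1,096.60 = $4,386.40.
#4 ($13,647): deductible met; 20% of $13,647 = $2,729.40. That would push OOP to $6,570, over the $5,400 cap, so patient pays $5,400 − $3,840.60 = $1,559.40. Insurer: $13,647 − $1,559.40 = $12,087.60.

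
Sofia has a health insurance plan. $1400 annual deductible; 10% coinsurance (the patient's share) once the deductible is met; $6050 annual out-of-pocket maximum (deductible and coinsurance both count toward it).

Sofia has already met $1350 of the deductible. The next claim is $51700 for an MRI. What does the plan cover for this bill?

Remaining deductible: $1400 − $1350 = $50.
After the $50 deductible portion, $51700 − $50 = $51650 is subject to coinsurance.
Patient's 10% share of $51650 is $5165.
So the patient owes $50 + $5165 = $5215 before any cap.
Year-to-date out-of-pocket would reach $1350 + $5215 = $6565, above the $6050 maximum, so the patient pays only $6050 − $1350 = $4700.
The plan picks up $51700 − $4700 = $47000.

$47000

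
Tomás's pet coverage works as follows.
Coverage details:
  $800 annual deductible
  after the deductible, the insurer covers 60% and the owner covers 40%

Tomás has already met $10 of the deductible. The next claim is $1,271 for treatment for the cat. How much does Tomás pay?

$982.40

Remaining deductible: $800 − $10 = $790.
After the $790 deductible portion, $1,271 − $790 = $481 is subject to coinsurance.
Owner's 40% share of $481 is $192.40.
So the owner owes $790 + $192.40 = $982.40.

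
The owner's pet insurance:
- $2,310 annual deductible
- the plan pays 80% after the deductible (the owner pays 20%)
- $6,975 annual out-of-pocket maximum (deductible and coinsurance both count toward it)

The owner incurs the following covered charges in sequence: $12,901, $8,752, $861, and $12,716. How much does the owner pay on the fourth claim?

#1 ($12,901): $2,310 to deductible, leaving $10,591; 20% of $10,591 = $2,118.20. Cost to owner: $4,428.20. OOP to date $4,428.20.
#2 ($8,752): 20% coinsurance on $8,752 = $1,750.40. Cost to owner: $1,750.40. OOP to date $6,178.60.
#3 ($861): 20% coinsurance on $861 = $172.20. Owner pays $172.20; OOP now $6,350.80.
#4 ($12,716): deductible already satisfied, so owner's share is 20% × $12,716 = $2,543.20. That would push OOP to $8,894, over the $6,975 cap, so owner pays $6,975 − $6,350.80 = $624.20.

$624.20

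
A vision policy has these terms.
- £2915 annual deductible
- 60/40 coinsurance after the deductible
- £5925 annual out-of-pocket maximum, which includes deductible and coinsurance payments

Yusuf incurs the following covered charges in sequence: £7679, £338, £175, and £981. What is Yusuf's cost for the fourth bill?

Claim 1 — £7679: deductible takes £2915, £4764 remains; member's 40% is £1905.60. Member pays £4820.60; OOP now £4820.60.
Claim 2 — £338: 40% coinsurance on £338 = £135.20. Cost to member: £135.20. OOP to date £4955.80.
Claim 3 — £175: deductible met; 40% of £175 = £70. Cost to member: £70. OOP to date £5025.80.
Claim 4 — £981: deductible met; 40% of £981 = £392.40. Member pays £392.40; OOP now £5418.20.

£392.40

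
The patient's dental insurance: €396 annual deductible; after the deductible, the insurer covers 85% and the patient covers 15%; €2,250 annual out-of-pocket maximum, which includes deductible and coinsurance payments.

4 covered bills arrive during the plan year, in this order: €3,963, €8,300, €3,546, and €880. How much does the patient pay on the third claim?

€73.95

Claim 1 — €3,963: €396 finishes the deductible; €3,567 goes to coinsurance; coinsurance €3,567 × 15% = €535.05. Patient pays €931.05; OOP now €931.05.
Claim 2 — €8,300: deductible met; 15% of €8,300 = €1,245. Patient pays €1,245; OOP now €2,176.05.
Claim 3 — €3,546: 15% coinsurance on €3,546 = €531.90. Adding that to €2,176.05 gives €2,707.95, past the €2,250 cap; patient pays only €2,250 − €2,176.05 = €73.95.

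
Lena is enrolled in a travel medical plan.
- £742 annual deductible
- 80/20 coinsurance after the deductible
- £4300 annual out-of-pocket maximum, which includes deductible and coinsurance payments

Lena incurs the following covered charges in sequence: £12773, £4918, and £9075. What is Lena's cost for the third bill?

£168.20

Bill 1, £12773: deductible takes £742, £12031 remains; 20% of £12031 = £2406.20. Cost to traveler: £3148.20. OOP to date £3148.20.
Bill 2, £4918: 20% coinsurance on £4918 = £983.60. Traveler pays £983.60; OOP now £4131.80.
Bill 3, £9075: deductible already satisfied, so traveler's share is 20% × £9075 = £1815. Adding that to £4131.80 gives £5946.80, past the £4300 cap; traveler pays only £4300 − £4131.80 = £168.20.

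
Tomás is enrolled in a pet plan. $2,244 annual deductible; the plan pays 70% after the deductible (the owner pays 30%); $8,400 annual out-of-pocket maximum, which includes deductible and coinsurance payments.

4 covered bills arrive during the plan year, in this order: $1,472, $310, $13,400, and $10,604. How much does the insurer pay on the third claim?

Claim 1 — $1,472: fully absorbed by the deductible. Cost to owner: $1,472. OOP to date $1,472. Insurer: $1,472 − $1,472 = $0.
Claim 2 — $310: entire amount goes to the deductible. Cost to owner: $310. OOP to date $1,782. Plan pays $310 − $310 = $0.
Claim 3 — $13,400: deductible takes $462, $12,938 remains; coinsurance $12,938 × 30% = $3,881.40. Owner pays $4,343.40; OOP now $6,125.40. Insurer: $13,400 − $4,343.40 = $9,056.60.

$9,056.60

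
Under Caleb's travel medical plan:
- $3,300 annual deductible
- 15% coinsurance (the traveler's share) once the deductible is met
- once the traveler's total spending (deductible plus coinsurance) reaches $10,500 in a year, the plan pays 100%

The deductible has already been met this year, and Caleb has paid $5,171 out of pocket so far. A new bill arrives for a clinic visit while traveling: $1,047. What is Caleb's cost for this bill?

$157.05

With the deductible met, the entire $1,047 is subject to coinsurance.
Traveler's 15% share of $1,047 is $157.05.
Total out-of-pocket so far would be $5,171 + $157.05 = $5,328.05, below the $10,500 cap — no reduction.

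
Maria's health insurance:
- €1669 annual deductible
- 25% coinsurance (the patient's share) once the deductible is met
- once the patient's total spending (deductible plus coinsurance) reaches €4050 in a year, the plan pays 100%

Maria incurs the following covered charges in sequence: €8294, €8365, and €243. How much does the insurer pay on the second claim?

Claim 1 — €8294: €1669 to deductible, leaving €6625; coinsurance €6625 × 25% = €1656.25. Cost to patient: €3325.25. OOP to date €3325.25. Plan pays €8294 − €3325.25 = €4968.75.
Claim 2 — €8365: 25% coinsurance on €8365 = €2091.25. That would push OOP to €5416.50, over the €4050 cap, so patient pays €4050 − €3325.25 = €724.75. Plan pays €8365 − €724.75 = €7640.25.

€7640.25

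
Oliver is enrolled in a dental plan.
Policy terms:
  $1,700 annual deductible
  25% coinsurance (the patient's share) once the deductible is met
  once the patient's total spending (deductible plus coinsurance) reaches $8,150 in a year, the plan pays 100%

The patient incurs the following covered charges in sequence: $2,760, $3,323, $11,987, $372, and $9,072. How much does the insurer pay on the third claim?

$8,990.25

Claim 1 ($2,760): deductible takes $1,700, $1,060 remains; coinsurance $1,060 × 25% = $265. Cost to patient: $1,965. OOP to date $1,965. Insurer: $2,760 − $1,965 = $795.
Claim 2 ($3,323): deductible already satisfied, so patient's share is 25% × $3,323 = $830.75. Patient owes $830.75 (running OOP $2,795.75). Insurer: $3,323 − $830.75 = $2,492.25.
Claim 3 ($11,987): deductible already satisfied, so patient's share is 25% × $11,987 = $2,996.75. Patient pays $2,996.75; OOP now $5,792.50. Plan pays $11,987 − $2,996.75 = $8,990.25.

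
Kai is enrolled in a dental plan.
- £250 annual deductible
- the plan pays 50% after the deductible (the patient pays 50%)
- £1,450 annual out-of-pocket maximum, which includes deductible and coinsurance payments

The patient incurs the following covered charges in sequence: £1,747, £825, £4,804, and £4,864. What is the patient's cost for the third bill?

#1 (£1,747): £250 finishes the deductible; £1,497 goes to coinsurance; patient's 50% is £748.50. Cost to patient: £998.50. OOP to date £998.50.
#2 (£825): 50% coinsurance on £825 = £412.50. Patient owes £412.50 (running OOP £1,411).
#3 (£4,804): deductible met; 50% of £4,804 = £2,402. That would push OOP to £3,813, over the £1,450 cap, so patient pays £1,450 − £1,411 = £39.

£39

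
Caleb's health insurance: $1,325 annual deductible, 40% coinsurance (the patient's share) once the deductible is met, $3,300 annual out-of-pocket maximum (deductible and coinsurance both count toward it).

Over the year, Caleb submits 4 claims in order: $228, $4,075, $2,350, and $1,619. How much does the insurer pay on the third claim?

#1 ($228): all of it applies to the deductible. Patient pays $228; OOP now $228. Insurer: $228 − $228 = $0.
#2 ($4,075): $1,097 to deductible, leaving $2,978; 40% of $2,978 = $1,191.20. Cost to patient: $2,288.20. OOP to date $2,516.20. Plan pays $4,075 − $2,288.20 = $1,786.80.
#3 ($2,350): deductible met; 40% of $2,350 = $940. OOP would hit $3,456.20 > $3,300, so the cap limits the patient to $3,300 − $2,516.20 = $783.80. Plan pays $2,350 − $783.80 = $1,566.20.

$1,566.20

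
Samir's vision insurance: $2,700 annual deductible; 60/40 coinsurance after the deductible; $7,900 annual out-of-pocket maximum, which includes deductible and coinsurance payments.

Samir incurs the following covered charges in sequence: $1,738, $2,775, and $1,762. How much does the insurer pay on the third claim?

Claim 1 — $1,738: entire amount goes to the deductible. Member pays $1,738; OOP now $1,738. Plan pays $1,738 − $1,738 = $0.
Claim 2 — $2,775: $962 to deductible, leaving $1,813; coinsurance $1,813 × 40% = $725.20. Member owes $1,687.20 (running OOP $3,425.20). Plan pays $2,775 − $1,687.20 = $1,087.80.
Claim 3 — $1,762: deductible already satisfied, so member's share is 40% × $1,762 = $704.80. Member pays $704.80; OOP now $4,130. Plan pays $1,762 − $704.80 = $1,057.20.

$1,057.20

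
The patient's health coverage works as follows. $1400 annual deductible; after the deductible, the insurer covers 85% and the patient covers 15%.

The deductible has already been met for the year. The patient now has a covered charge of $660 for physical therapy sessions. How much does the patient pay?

The deductible is already satisfied, so the full bill goes to coinsurance.
15% of $660 = $99 falls to the patient.

$99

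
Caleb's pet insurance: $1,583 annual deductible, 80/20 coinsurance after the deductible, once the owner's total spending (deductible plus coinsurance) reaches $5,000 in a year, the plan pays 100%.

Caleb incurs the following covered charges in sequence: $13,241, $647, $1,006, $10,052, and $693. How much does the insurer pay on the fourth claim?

$9,297.20

Claim 1 ($13,241): deductible takes $1,583, $11,658 remains; 20% of $11,658 = $2,331.60. Cost to owner: $3,914.60. OOP to date $3,914.60. Insurer: $13,241 − $3,914.60 = $9,326.40.
Claim 2 ($647): deductible already satisfied, so owner's share is 20% × $647 = $129.40. Owner pays $129.40; OOP now $4,044. Plan pays $647 − $129.40 = $517.60.
Claim 3 ($1,006): 20% coinsurance on $1,006 = $201.20. Cost to owner: $201.20. OOP to date $4,245.20. Insurer: $1,006 − $201.20 = $804.80.
Claim 4 ($10,052): deductible met; 20% of $10,052 = $2,010.40. OOP would hit $6,255.60 > $5,000, so the cap limits the owner to $5,000 − $4,245.20 = $754.80. Insurer: $10,052 − $754.80 = $9,297.20.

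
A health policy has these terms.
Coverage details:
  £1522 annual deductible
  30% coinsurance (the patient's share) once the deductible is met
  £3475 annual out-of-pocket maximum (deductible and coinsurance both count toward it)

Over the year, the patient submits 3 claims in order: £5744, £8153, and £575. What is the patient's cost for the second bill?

Bill 1, £5744: £1522 finishes the deductible; £4222 goes to coinsurance; 30% of £4222 = £1266.60. Patient owes £2788.60 (running OOP £2788.60).
Bill 2, £8153: deductible already satisfied, so patient's share is 30% × £8153 = £2445.90. Adding that to £2788.60 gives £5234.50, past the £3475 cap; patient pays only £3475 − £2788.60 = £686.40.

£686.40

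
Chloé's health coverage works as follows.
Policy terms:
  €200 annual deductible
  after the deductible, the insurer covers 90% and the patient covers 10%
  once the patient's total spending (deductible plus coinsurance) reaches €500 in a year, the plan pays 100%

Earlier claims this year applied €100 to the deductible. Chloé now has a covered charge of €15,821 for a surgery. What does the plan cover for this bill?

Remaining deductible: €200 − €100 = €100.
After the €100 deductible portion, €15,821 − €100 = €15,721 is subject to coinsurance.
10% of €15,721 = €1,572.10 falls to the patient.
That puts the patient's cost at €100 + €1,572.10 = €1,672.10 before any cap.
Adding €1,672.10 to the €100 already spent would give €1,772.10, which exceeds the €500 cap; the patient pays just €500 − €100 = €400.
The insurer covers the remainder: €15,821 − €400 = €15,421.

€15,421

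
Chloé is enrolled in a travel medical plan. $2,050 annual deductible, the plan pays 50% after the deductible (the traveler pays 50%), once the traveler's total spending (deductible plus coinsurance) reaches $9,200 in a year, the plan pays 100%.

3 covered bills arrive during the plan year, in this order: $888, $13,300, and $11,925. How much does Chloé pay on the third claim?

$1,081

Claim 1 ($888): fully absorbed by the deductible. Traveler pays $888; OOP now $888.
Claim 2 ($13,300): $1,162 finishes the deductible; $12,138 goes to coinsurance; 50% of $12,138 = $6,069. Cost to traveler: $7,231. OOP to date $8,119.
Claim 3 ($11,925): deductible already satisfied, so traveler's share is 50% × $11,925 = $5,962.50. That would push OOP to $14,081.50, over the $9,200 cap, so traveler pays $9,200 − $8,119 = $1,081.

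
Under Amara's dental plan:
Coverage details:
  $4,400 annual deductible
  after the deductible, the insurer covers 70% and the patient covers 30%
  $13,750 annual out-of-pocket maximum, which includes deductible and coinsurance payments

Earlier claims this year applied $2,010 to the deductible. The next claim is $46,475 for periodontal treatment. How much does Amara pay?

Deductible still to meet: $4,400 − $2,010 = $2,390.
After the $2,390 deductible portion, $46,475 − $2,390 = $44,085 is subject to coinsurance.
Coinsurance: $44,085 × 30% = $13,225.50.
That puts the patient's cost at $2,390 + $13,225.50 = $15,615.50 before any cap.
Year-to-date out-of-pocket would reach $2,010 + $15,615.50 = $17,625.50, above the $13,750 maximum, so the patient pays only $13,750 − $2,010 = $11,740.

$11,740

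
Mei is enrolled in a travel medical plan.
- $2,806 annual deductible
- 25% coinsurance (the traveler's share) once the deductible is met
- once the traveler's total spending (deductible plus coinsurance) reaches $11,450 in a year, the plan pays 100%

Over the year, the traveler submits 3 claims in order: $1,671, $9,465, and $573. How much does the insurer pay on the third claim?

$429.75

Claim 1 — $1,671: fully absorbed by the deductible. Cost to traveler: $1,671. OOP to date $1,671. Plan pays $1,671 − $1,671 = $0.
Claim 2 — $9,465: deductible takes $1,135, $8,330 remains; coinsurance $8,330 × 25% = $2,082.50. Traveler pays $3,217.50; OOP now $4,888.50. Insurer: $9,465 − $3,217.50 = $6,247.50.
Claim 3 — $573: deductible already satisfied, so traveler's share is 25% × $573 = $143.25. Cost to traveler: $143.25. OOP to date $5,031.75. Insurer: $573 − $143.25 = $429.75.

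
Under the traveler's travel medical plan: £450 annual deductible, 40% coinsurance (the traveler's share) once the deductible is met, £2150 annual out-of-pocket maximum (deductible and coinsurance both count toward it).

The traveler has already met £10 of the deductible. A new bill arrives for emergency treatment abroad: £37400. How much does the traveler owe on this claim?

£2140

Remaining deductible: £450 − £10 = £440.
That leaves £37400 − £440 = £36960 for coinsurance.
Coinsurance: £36960 × 40% = £14784.
Traveler responsibility before any cap: £440 + £14784 = £15224.
That would bring total out-of-pocket to £15234, past the £2150 cap. The traveler is capped at £2150 − £10 = £2140 on this claim.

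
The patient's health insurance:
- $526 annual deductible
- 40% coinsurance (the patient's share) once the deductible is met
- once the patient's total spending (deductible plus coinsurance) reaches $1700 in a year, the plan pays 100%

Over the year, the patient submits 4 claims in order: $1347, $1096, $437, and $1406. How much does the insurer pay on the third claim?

#1 ($1347): deductible takes $526, $821 remains; patient's 40% is $328.40. Patient pays $854.40; OOP now $854.40. Plan pays $1347 − $854.40 = $492.60.
#2 ($1096): deductible met; 40% of $1096 = $438.40. Patient owes $438.40 (running OOP $1292.80). Insurer: $1096 − $438.40 = $657.60.
#3 ($437): deductible already satisfied, so patient's share is 40% × $437 = $174.80. Cost to patient: $174.80. OOP to date $1467.60. Plan pays $437 − $174.80 = $262.20.

$262.20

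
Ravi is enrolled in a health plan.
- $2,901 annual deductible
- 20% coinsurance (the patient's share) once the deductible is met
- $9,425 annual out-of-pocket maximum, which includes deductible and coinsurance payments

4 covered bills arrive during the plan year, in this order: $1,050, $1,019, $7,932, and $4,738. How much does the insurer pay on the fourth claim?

$3,790.40

Claim 1 ($1,050): fully absorbed by the deductible. Patient pays $1,050; OOP now $1,050. Plan pays $1,050 − $1,050 = $0.
Claim 2 ($1,019): fully absorbed by the deductible. Patient pays $1,019; OOP now $2,069. Insurer: $1,019 − $1,019 = $0.
Claim 3 ($7,932): $832 finishes the deductible; $7,100 goes to coinsurance; coinsurance $7,100 × 20% = $1,420. Patient pays $2,252; OOP now $4,321. Insurer: $7,932 − $2,252 = $5,680.
Claim 4 ($4,738): deductible met; 20% of $4,738 = $947.60. Cost to patient: $947.60. OOP to date $5,268.60. Insurer: $4,738 − $947.60 = $3,790.40.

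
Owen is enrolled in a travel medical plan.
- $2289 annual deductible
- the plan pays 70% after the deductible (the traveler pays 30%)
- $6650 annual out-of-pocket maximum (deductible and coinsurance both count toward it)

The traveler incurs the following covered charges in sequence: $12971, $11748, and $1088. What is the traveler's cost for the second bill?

$1156.40

Claim 1 — $12971: $2289 to deductible, leaving $10682; 30% of $10682 = $3204.60. Cost to traveler: $5493.60. OOP to date $5493.60.
Claim 2 — $11748: 30% coinsurance on $11748 = $3524.40. That would push OOP to $9018, over the $6650 cap, so traveler pays $6650 − $5493.60 = $1156.40.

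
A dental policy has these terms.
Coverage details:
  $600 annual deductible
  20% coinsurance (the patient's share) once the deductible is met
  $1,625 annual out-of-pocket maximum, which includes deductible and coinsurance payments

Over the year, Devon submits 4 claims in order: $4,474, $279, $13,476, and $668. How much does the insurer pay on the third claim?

$13,281.60

#1 ($4,474): deductible takes $600, $3,874 remains; 20% of $3,874 = $774.80. Patient pays $1,374.80; OOP now $1,374.80. Plan pays $4,474 − $1,374.80 = $3,099.20.
#2 ($279): 20% coinsurance on $279 = $55.80. Cost to patient: $55.80. OOP to date $1,430.60. Insurer: $279 − $55.80 = $223.20.
#3 ($13,476): 20% coinsurance on $13,476 = $2,695.20. That would push OOP to $4,125.80, over the $1,625 cap, so patient pays $1,625 − $1,430.60 = $194.40. Plan pays $13,476 − $194.40 = $13,281.60.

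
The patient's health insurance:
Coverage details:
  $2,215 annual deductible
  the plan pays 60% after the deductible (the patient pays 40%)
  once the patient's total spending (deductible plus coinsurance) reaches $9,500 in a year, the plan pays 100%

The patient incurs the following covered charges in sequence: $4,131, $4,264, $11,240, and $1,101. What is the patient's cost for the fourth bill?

$317

#1 ($4,131): deductible takes $2,215, $1,916 remains; coinsurance $1,916 × 40% = $766.40. Patient owes $2,981.40 (running OOP $2,981.40).
#2 ($4,264): 40% coinsurance on $4,264 = $1,705.60. Patient pays $1,705.60; OOP now $4,687.
#3 ($11,240): 40% coinsurance on $11,240 = $4,496. Patient owes $4,496 (running OOP $9,183).
#4 ($1,101): deductible already satisfied, so patient's share is 40% × $1,101 = $440.40. OOP would hit $9,623.40 > $9,500, so the cap limits the patient to $9,500 − $9,183 = $317.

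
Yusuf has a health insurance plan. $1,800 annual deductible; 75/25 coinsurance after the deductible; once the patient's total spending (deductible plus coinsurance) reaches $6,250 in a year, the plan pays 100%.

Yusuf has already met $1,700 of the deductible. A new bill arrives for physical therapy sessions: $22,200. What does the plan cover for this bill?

$17,650

Deductible still to meet: $1,800 − $1,700 = $100.
The remaining $22,100 (= $22,200 − $100) moves to coinsurance.
Coinsurance: $22,100 × 25% = $5,525.
That puts the patient's cost at $100 + $5,525 = $5,625 before any cap.
Adding $5,625 to the $1,700 already spent would give $7,325, which exceeds the $6,250 cap; the patient pays just $6,250 − $1,700 = $4,550.
The insurer covers the remainder: $22,200 − $4,550 = $17,650.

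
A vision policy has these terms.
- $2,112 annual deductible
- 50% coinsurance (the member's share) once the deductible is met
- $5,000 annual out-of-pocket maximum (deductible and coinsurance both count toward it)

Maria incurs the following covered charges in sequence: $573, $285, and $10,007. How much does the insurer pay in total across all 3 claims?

Claim 1 ($573): all of it applies to the deductible. Member owes $573 (running OOP $573). Insurer: $573 − $573 = $0.
Claim 2 ($285): fully absorbed by the deductible. Cost to member: $285. OOP to date $858. Plan pays $285 − $285 = $0.
Claim 3 ($10,007): deductible takes $1,254, $8,753 remains; member's 50% is $4,376.50. Together that's $1,254 + $4,376.50 = $5,630.50. OOP would hit $6,488.50 > $5,000, so the cap limits the member to $5,000 − $858 = $4,142. Insurer: $10,007 − $4,142 = $5,865.
Insurer total = bills − member's total = $10,865 − $5,000 = $5,865.

$5,865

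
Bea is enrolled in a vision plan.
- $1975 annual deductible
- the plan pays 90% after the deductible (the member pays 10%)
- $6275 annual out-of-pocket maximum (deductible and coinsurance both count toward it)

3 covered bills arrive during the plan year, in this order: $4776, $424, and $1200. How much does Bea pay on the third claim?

$120

Claim 1 ($4776): $1975 finishes the deductible; $2801 goes to coinsurance; coinsurance $2801 × 10% = $280.10. Member pays $2255.10; OOP now $2255.10.
Claim 2 ($424): 10% coinsurance on $424 = $42.40. Member pays $42.40; OOP now $2297.50.
Claim 3 ($1200): deductible met; 10% of $1200 = $120. Member owes $120 (running OOP $2417.50).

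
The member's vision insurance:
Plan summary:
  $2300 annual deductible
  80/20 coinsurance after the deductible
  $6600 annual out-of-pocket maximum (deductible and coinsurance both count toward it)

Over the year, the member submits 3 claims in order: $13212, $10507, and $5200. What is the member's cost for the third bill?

Claim 1 ($13212): $2300 finishes the deductible; $10912 goes to coinsurance; member's 20% is $2182.40. Cost to member: $4482.40. OOP to date $4482.40.
Claim 2 ($10507): 20% coinsurance on $10507 = $2101.40. Member pays $2101.40; OOP now $6583.80.
Claim 3 ($5200): 20% coinsurance on $5200 = $1040. That would push OOP to $7623.80, over the $6600 cap, so member pays $6600 − $6583.80 = $16.20.

$16.20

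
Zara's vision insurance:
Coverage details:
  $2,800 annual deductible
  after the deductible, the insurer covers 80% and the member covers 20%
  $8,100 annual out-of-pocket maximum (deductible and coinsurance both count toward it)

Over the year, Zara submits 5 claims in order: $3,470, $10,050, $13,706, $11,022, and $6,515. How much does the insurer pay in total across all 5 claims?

Claim 1 — $3,470: $2,800 to deductible, leaving $670; coinsurance $670 × 20% = $134. Member owes $2,934 (running OOP $2,934). Plan pays $3,470 − $2,934 = $536.
Claim 2 — $10,050: deductible met; 20% of $10,050 = $2,010. Member owes $2,010 (running OOP $4,944). Insurer: $10,050 − $2,010 = $8,040.
Claim 3 — $13,706: deductible met; 20% of $13,706 = $2,741.20. Member pays $2,741.20; OOP now $7,685.20. Plan pays $13,706 − $2,741.20 = $10,964.80.
Claim 4 — $11,022: 20% coinsurance on $11,022 = $2,204.40. Adding that to $7,685.20 gives $9,889.60, past the $8,100 cap; member pays only $8,100 − $7,685.20 = $414.80. Plan pays $11,022 − $414.80 = $10,607.20.
Claim 5 — $6,515: 20% coinsurance on $6,515 = $1,303. Adding that to $8,100 gives $9,403, past the $8,100 cap; member pays only $8,100 − $8,100 = $0. Plan pays $6,515 − $0 = $6,515.
Insurer total: $536 + $8,040 + $10,964.80 + $10,607.20 + $6,515 = $36,663.

$36,663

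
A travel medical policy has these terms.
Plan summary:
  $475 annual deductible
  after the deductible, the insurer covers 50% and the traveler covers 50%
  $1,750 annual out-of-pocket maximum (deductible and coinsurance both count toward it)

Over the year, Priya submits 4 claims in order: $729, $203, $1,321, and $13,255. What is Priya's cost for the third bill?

Bill 1, $729: $475 to deductible, leaving $254; traveler's 50% is $127. Traveler owes $602 (running OOP $602).
Bill 2, $203: 50% coinsurance on $203 = $101.50. Cost to traveler: $101.50. OOP to date $703.50.
Bill 3, $1,321: deductible already satisfied, so traveler's share is 50% × $1,321 = $660.50. Traveler pays $660.50; OOP now $1,364.

$660.50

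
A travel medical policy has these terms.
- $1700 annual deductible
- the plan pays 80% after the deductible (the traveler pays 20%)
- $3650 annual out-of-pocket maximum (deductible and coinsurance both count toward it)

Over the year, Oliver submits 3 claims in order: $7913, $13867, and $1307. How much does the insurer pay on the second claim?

Claim 1 — $7913: deductible takes $1700, $6213 remains; 20% of $6213 = $1242.60. Traveler pays $2942.60; OOP now $2942.60. Plan pays $7913 − $2942.60 = $4970.40.
Claim 2 — $13867: deductible already satisfied, so traveler's share is 20% × $13867 = $2773.40. OOP would hit $5716 > $3650, so the cap limits the traveler to $3650 − $2942.60 = $707.40. Insurer: $13867 − $707.40 = $13159.60.

$13159.60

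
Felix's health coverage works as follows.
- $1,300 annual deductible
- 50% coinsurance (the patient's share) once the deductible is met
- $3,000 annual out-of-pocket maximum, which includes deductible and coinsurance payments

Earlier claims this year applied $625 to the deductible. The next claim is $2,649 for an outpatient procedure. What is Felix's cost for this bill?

$625 of the $1,300 deductible is already met, leaving $675.
After the $675 deductible portion, $2,649 − $675 = $1,974 is subject to coinsurance.
Coinsurance: $1,974 × 50% = $987.
Patient responsibility before any cap: $675 + $987 = $1,662.
Total out-of-pocket so far would be $625 + $1,662 = $2,287, below the $3,000 cap — no reduction.

$1,662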